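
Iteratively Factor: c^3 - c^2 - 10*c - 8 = (c - 4)*(c^2 + 3*c + 2) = (c - 4)*(c + 2)*(c + 1)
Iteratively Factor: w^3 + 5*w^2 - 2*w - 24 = (w + 3)*(w^2 + 2*w - 8) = (w + 3)*(w + 4)*(w - 2)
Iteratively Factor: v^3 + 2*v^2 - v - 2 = (v + 1)*(v^2 + v - 2) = (v + 1)*(v + 2)*(v - 1)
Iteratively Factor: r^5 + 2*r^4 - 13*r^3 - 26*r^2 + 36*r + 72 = (r - 3)*(r^4 + 5*r^3 + 2*r^2 - 20*r - 24) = (r - 3)*(r - 2)*(r^3 + 7*r^2 + 16*r + 12) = (r - 3)*(r - 2)*(r + 2)*(r^2 + 5*r + 6) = (r - 3)*(r - 2)*(r + 2)*(r + 3)*(r + 2)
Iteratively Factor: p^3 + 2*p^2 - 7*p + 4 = (p + 4)*(p^2 - 2*p + 1) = (p - 1)*(p + 4)*(p - 1)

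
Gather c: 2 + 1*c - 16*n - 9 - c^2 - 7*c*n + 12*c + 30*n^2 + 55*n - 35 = -c^2 + c*(13 - 7*n) + 30*n^2 + 39*n - 42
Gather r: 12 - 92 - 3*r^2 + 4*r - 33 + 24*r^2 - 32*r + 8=21*r^2 - 28*r - 105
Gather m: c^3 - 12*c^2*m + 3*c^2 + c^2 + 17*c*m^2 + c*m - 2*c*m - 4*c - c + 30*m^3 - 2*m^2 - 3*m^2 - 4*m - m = c^3 + 4*c^2 - 5*c + 30*m^3 + m^2*(17*c - 5) + m*(-12*c^2 - c - 5)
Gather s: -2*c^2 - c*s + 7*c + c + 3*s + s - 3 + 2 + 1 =-2*c^2 + 8*c + s*(4 - c)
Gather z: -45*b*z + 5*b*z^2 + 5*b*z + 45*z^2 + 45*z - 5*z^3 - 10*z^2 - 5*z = -5*z^3 + z^2*(5*b + 35) + z*(40 - 40*b)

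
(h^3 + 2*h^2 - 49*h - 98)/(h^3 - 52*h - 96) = (h^2 - 49)/(h^2 - 2*h - 48)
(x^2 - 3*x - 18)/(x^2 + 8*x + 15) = (x - 6)/(x + 5)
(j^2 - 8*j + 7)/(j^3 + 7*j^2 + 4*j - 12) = (j - 7)/(j^2 + 8*j + 12)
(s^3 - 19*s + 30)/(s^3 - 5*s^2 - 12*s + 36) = (s^2 + 2*s - 15)/(s^2 - 3*s - 18)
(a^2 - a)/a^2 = (a - 1)/a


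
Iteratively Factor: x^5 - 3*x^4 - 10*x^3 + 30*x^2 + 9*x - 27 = (x - 3)*(x^4 - 10*x^2 + 9) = (x - 3)*(x + 3)*(x^3 - 3*x^2 - x + 3) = (x - 3)^2*(x + 3)*(x^2 - 1) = (x - 3)^2*(x - 1)*(x + 3)*(x + 1)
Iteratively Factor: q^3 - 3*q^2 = (q - 3)*(q^2) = q*(q - 3)*(q)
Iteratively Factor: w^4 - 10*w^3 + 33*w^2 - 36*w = (w - 3)*(w^3 - 7*w^2 + 12*w) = (w - 4)*(w - 3)*(w^2 - 3*w) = w*(w - 4)*(w - 3)*(w - 3)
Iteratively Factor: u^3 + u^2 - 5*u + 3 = (u - 1)*(u^2 + 2*u - 3) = (u - 1)*(u + 3)*(u - 1)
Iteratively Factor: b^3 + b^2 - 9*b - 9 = (b + 1)*(b^2 - 9) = (b + 1)*(b + 3)*(b - 3)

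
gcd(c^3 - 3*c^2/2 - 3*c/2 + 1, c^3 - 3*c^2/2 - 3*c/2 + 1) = c^3 - 3*c^2/2 - 3*c/2 + 1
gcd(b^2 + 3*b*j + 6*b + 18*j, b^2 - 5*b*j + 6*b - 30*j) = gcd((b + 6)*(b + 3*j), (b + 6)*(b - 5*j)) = b + 6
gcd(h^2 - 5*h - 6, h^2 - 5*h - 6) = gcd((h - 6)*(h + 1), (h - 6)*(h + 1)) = h^2 - 5*h - 6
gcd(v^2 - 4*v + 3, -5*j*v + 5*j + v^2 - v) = v - 1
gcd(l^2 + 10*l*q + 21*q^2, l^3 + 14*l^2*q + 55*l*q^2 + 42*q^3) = l + 7*q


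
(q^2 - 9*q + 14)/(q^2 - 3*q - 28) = (q - 2)/(q + 4)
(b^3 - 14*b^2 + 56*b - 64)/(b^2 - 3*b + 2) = (b^2 - 12*b + 32)/(b - 1)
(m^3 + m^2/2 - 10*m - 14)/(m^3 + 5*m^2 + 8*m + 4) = (m - 7/2)/(m + 1)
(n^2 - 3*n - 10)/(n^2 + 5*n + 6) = (n - 5)/(n + 3)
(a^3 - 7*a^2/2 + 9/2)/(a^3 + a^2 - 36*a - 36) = (2*a^2 - 9*a + 9)/(2*(a^2 - 36))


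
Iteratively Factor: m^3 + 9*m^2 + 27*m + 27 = (m + 3)*(m^2 + 6*m + 9) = (m + 3)^2*(m + 3)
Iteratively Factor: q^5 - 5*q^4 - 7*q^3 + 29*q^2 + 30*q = (q + 1)*(q^4 - 6*q^3 - q^2 + 30*q) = (q - 5)*(q + 1)*(q^3 - q^2 - 6*q) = (q - 5)*(q - 3)*(q + 1)*(q^2 + 2*q) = (q - 5)*(q - 3)*(q + 1)*(q + 2)*(q)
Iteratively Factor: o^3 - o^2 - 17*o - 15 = (o + 3)*(o^2 - 4*o - 5) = (o + 1)*(o + 3)*(o - 5)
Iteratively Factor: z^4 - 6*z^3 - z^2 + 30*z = (z - 3)*(z^3 - 3*z^2 - 10*z) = (z - 3)*(z + 2)*(z^2 - 5*z) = z*(z - 3)*(z + 2)*(z - 5)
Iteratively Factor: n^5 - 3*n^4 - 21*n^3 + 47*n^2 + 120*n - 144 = (n - 4)*(n^4 + n^3 - 17*n^2 - 21*n + 36) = (n - 4)^2*(n^3 + 5*n^2 + 3*n - 9) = (n - 4)^2*(n + 3)*(n^2 + 2*n - 3) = (n - 4)^2*(n - 1)*(n + 3)*(n + 3)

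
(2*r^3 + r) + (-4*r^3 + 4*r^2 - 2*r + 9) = -2*r^3 + 4*r^2 - r + 9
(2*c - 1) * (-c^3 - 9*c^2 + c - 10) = -2*c^4 - 17*c^3 + 11*c^2 - 21*c + 10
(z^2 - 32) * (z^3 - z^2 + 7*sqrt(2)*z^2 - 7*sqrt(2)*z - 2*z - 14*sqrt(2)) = z^5 - z^4 + 7*sqrt(2)*z^4 - 34*z^3 - 7*sqrt(2)*z^3 - 238*sqrt(2)*z^2 + 32*z^2 + 64*z + 224*sqrt(2)*z + 448*sqrt(2)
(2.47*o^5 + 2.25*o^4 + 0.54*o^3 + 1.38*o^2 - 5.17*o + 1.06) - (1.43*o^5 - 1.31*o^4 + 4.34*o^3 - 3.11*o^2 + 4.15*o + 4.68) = 1.04*o^5 + 3.56*o^4 - 3.8*o^3 + 4.49*o^2 - 9.32*o - 3.62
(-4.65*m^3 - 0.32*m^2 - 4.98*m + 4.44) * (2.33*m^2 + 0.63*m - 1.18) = -10.8345*m^5 - 3.6751*m^4 - 6.318*m^3 + 7.5854*m^2 + 8.6736*m - 5.2392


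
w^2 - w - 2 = (w - 2)*(w + 1)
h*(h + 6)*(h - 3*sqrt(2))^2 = h^4 - 6*sqrt(2)*h^3 + 6*h^3 - 36*sqrt(2)*h^2 + 18*h^2 + 108*h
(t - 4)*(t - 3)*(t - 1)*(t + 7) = t^4 - t^3 - 37*t^2 + 121*t - 84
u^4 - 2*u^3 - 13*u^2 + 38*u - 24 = (u - 3)*(u - 2)*(u - 1)*(u + 4)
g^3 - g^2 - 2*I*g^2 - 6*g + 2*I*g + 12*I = (g - 3)*(g + 2)*(g - 2*I)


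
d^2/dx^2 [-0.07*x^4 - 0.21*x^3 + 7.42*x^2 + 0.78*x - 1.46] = -0.84*x^2 - 1.26*x + 14.84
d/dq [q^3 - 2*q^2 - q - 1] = 3*q^2 - 4*q - 1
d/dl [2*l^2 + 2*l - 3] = 4*l + 2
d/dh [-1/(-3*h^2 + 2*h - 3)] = 2*(1 - 3*h)/(3*h^2 - 2*h + 3)^2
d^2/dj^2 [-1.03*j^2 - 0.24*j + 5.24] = -2.06000000000000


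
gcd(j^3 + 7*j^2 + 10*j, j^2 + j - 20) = j + 5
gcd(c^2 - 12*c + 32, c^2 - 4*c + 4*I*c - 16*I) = c - 4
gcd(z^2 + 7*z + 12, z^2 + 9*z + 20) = z + 4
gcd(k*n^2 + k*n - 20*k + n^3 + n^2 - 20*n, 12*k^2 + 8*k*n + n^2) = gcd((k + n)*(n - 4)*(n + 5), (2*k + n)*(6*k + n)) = 1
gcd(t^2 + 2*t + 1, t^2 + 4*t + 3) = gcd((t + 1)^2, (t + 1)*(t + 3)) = t + 1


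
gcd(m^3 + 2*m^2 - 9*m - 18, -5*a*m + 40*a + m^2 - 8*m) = 1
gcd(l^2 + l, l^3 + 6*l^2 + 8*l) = l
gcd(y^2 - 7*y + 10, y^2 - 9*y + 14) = y - 2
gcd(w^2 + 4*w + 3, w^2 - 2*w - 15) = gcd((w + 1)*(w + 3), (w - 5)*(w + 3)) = w + 3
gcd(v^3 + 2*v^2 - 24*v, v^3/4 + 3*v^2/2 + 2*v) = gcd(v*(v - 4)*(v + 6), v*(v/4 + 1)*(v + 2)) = v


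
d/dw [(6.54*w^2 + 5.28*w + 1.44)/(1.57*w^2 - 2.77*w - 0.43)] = (-26.4054*w^2 - 10.146*w + 1.7184)/(2.4649*w^4 - 8.6978*w^3 + 6.3227*w^2 + 2.3822*w + 0.1849)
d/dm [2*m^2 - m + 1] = 4*m - 1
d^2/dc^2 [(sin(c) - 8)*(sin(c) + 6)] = 2*sin(c) + 2*cos(2*c)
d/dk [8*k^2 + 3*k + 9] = 16*k + 3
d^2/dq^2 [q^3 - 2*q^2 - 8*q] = 6*q - 4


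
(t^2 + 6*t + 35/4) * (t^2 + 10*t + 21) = t^4 + 16*t^3 + 359*t^2/4 + 427*t/2 + 735/4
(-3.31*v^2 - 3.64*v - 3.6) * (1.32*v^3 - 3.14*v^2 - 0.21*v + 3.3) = -4.3692*v^5 + 5.5886*v^4 + 7.3727*v^3 + 1.1454*v^2 - 11.256*v - 11.88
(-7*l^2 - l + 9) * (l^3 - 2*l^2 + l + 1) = -7*l^5 + 13*l^4 + 4*l^3 - 26*l^2 + 8*l + 9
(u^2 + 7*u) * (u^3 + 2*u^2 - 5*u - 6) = u^5 + 9*u^4 + 9*u^3 - 41*u^2 - 42*u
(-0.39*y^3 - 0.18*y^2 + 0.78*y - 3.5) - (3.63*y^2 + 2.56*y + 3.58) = -0.39*y^3 - 3.81*y^2 - 1.78*y - 7.08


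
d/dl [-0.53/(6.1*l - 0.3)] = 3.233/(6.1*l - 0.3)^2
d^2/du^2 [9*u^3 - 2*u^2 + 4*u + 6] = 54*u - 4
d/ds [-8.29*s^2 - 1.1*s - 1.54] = -16.58*s - 1.1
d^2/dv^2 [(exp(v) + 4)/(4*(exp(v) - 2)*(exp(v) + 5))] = (exp(4*v) + 13*exp(3*v) + 96*exp(2*v) + 226*exp(v) + 220)*exp(v)/(4*(exp(6*v) + 9*exp(5*v) - 3*exp(4*v) - 153*exp(3*v) + 30*exp(2*v) + 900*exp(v) - 1000))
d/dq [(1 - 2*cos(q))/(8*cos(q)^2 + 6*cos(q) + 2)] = (-8*cos(q)^2 + 8*cos(q) + 5)*sin(q)/(2*(-4*sin(q)^2 + 3*cos(q) + 5)^2)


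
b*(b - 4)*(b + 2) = b^3 - 2*b^2 - 8*b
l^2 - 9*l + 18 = (l - 6)*(l - 3)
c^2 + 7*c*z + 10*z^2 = (c + 2*z)*(c + 5*z)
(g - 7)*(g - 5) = g^2 - 12*g + 35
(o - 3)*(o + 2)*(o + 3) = o^3 + 2*o^2 - 9*o - 18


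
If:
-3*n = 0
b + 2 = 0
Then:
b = -2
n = 0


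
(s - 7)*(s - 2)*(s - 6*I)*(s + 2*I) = s^4 - 9*s^3 - 4*I*s^3 + 26*s^2 + 36*I*s^2 - 108*s - 56*I*s + 168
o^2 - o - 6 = (o - 3)*(o + 2)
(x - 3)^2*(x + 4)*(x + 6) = x^4 + 4*x^3 - 27*x^2 - 54*x + 216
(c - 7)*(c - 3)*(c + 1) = c^3 - 9*c^2 + 11*c + 21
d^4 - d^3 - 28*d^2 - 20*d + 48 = (d - 6)*(d - 1)*(d + 2)*(d + 4)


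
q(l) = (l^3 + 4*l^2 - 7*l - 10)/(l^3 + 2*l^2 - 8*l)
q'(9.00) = -0.02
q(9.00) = 1.20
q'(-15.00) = -0.01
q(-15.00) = 0.85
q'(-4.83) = -1.14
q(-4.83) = -0.16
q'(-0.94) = -1.49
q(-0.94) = -0.08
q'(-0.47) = -5.72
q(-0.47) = -1.45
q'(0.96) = -1.39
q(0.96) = 2.45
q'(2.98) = -0.16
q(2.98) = 1.53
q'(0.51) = -4.84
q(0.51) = 3.62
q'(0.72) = -2.44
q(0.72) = 2.90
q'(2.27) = -0.26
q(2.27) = 1.67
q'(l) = (-3*l^2 - 4*l + 8)*(l^3 + 4*l^2 - 7*l - 10)/(l^3 + 2*l^2 - 8*l)^2 + (3*l^2 + 8*l - 7)/(l^3 + 2*l^2 - 8*l) = 2*(-l^2 - 5*l - 10)/(l^2*(l^2 + 8*l + 16))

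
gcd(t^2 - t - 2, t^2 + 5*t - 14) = t - 2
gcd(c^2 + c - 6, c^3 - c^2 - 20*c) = 1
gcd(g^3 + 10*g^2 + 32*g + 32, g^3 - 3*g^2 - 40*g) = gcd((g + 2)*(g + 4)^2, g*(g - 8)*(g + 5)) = 1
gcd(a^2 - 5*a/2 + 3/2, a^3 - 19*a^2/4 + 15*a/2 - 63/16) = a - 3/2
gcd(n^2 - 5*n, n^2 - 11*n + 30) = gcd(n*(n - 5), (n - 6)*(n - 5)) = n - 5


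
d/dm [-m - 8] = -1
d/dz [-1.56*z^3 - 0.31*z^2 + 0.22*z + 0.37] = -4.68*z^2 - 0.62*z + 0.22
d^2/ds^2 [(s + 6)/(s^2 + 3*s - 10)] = 2*(-3*(s + 3)*(s^2 + 3*s - 10) + (s + 6)*(2*s + 3)^2)/(s^2 + 3*s - 10)^3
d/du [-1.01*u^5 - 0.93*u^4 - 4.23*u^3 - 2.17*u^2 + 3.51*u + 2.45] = -5.05*u^4 - 3.72*u^3 - 12.69*u^2 - 4.34*u + 3.51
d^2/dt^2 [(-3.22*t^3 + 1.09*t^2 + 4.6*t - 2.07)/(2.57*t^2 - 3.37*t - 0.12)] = (5.6843418860808e-14*t^4 + 4.52130999999993*t^3 - 87.82893*t^2 + 115.80201*t - 51.98343)/(16.974593*t^6 - 66.775539*t^5 + 85.183935*t^4 - 32.036905*t^3 - 3.97746*t^2 - 0.145584*t - 0.001728)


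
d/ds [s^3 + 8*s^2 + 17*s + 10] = 3*s^2 + 16*s + 17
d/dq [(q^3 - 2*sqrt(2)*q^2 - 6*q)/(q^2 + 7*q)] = (q^2 + 14*q - 14*sqrt(2) + 6)/(q^2 + 14*q + 49)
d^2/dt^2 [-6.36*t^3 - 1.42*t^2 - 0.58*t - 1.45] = -38.16*t - 2.84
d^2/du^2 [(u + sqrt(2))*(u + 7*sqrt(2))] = 2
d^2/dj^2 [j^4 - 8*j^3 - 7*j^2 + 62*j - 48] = 12*j^2 - 48*j - 14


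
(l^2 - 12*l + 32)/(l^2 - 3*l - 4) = (l - 8)/(l + 1)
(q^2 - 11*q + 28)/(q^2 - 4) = (q^2 - 11*q + 28)/(q^2 - 4)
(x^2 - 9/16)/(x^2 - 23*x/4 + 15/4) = (x + 3/4)/(x - 5)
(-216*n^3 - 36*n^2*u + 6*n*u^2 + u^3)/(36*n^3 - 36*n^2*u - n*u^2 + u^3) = (6*n + u)/(-n + u)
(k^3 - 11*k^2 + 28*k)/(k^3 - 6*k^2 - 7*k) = (k - 4)/(k + 1)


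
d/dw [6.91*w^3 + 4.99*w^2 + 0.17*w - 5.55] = 20.73*w^2 + 9.98*w + 0.17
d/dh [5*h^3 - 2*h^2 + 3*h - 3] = 15*h^2 - 4*h + 3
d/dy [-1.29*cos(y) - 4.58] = 1.29*sin(y)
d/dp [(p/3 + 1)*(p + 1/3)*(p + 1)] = p^2 + 26*p/9 + 13/9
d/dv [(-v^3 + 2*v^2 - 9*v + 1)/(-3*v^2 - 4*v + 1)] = (3*v^4 + 8*v^3 - 38*v^2 + 10*v - 5)/(9*v^4 + 24*v^3 + 10*v^2 - 8*v + 1)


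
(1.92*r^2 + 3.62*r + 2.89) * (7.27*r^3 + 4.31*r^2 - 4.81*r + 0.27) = 13.9584*r^5 + 34.5926*r^4 + 27.3773*r^3 - 4.4379*r^2 - 12.9235*r + 0.7803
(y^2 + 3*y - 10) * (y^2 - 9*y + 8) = y^4 - 6*y^3 - 29*y^2 + 114*y - 80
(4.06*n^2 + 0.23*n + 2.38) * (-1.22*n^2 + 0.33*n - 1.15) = -4.9532*n^4 + 1.0592*n^3 - 7.4967*n^2 + 0.5209*n - 2.737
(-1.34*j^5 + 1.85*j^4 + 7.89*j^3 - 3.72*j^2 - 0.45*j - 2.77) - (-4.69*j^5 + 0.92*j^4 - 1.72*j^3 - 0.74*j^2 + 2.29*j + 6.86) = 3.35*j^5 + 0.93*j^4 + 9.61*j^3 - 2.98*j^2 - 2.74*j - 9.63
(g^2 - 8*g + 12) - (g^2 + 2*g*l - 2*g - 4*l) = -2*g*l - 6*g + 4*l + 12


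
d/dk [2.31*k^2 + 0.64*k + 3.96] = 4.62*k + 0.64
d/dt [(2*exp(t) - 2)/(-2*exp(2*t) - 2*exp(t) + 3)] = (4*exp(2*t) - 8*exp(t) + 2)*exp(t)/(4*exp(4*t) + 8*exp(3*t) - 8*exp(2*t) - 12*exp(t) + 9)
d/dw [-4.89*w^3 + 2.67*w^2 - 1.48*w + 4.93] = -14.67*w^2 + 5.34*w - 1.48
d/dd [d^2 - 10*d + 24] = 2*d - 10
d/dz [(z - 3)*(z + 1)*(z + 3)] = 3*z^2 + 2*z - 9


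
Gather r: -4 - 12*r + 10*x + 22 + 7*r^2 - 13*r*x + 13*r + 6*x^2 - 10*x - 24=7*r^2 + r*(1 - 13*x) + 6*x^2 - 6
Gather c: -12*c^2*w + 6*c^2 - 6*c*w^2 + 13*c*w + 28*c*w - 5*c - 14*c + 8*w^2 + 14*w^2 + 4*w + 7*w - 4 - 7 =c^2*(6 - 12*w) + c*(-6*w^2 + 41*w - 19) + 22*w^2 + 11*w - 11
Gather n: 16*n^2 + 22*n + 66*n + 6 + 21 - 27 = 16*n^2 + 88*n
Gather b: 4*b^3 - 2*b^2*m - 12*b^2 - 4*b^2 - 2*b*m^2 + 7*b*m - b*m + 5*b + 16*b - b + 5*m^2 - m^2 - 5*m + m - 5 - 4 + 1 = 4*b^3 + b^2*(-2*m - 16) + b*(-2*m^2 + 6*m + 20) + 4*m^2 - 4*m - 8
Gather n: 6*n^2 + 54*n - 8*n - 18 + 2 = 6*n^2 + 46*n - 16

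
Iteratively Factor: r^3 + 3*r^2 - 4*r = (r - 1)*(r^2 + 4*r) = r*(r - 1)*(r + 4)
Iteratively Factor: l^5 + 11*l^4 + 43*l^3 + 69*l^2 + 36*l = (l + 4)*(l^4 + 7*l^3 + 15*l^2 + 9*l) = (l + 1)*(l + 4)*(l^3 + 6*l^2 + 9*l) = (l + 1)*(l + 3)*(l + 4)*(l^2 + 3*l) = (l + 1)*(l + 3)^2*(l + 4)*(l)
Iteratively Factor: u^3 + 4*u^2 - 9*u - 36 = (u + 3)*(u^2 + u - 12) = (u + 3)*(u + 4)*(u - 3)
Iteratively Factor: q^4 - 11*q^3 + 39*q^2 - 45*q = (q - 5)*(q^3 - 6*q^2 + 9*q) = q*(q - 5)*(q^2 - 6*q + 9) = q*(q - 5)*(q - 3)*(q - 3)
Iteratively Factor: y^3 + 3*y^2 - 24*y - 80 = (y - 5)*(y^2 + 8*y + 16) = (y - 5)*(y + 4)*(y + 4)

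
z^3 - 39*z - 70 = (z - 7)*(z + 2)*(z + 5)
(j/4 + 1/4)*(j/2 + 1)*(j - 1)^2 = j^4/8 + j^3/8 - 3*j^2/8 - j/8 + 1/4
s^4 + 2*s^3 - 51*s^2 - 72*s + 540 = (s - 6)*(s - 3)*(s + 5)*(s + 6)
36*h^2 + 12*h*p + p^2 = (6*h + p)^2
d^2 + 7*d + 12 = (d + 3)*(d + 4)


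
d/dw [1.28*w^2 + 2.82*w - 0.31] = 2.56*w + 2.82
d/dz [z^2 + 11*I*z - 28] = 2*z + 11*I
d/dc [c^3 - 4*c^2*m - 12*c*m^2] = 3*c^2 - 8*c*m - 12*m^2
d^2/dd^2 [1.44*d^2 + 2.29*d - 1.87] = 2.88000000000000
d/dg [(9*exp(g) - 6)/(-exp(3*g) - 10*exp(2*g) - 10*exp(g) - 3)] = (18*exp(3*g) + 72*exp(2*g) - 120*exp(g) - 87)*exp(g)/(exp(6*g) + 20*exp(5*g) + 120*exp(4*g) + 206*exp(3*g) + 160*exp(2*g) + 60*exp(g) + 9)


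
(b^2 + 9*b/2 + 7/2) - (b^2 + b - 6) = 7*b/2 + 19/2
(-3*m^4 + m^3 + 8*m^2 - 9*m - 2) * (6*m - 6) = -18*m^5 + 24*m^4 + 42*m^3 - 102*m^2 + 42*m + 12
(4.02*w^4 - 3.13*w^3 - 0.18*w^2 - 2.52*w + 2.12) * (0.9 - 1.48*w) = -5.9496*w^5 + 8.2504*w^4 - 2.5506*w^3 + 3.5676*w^2 - 5.4056*w + 1.908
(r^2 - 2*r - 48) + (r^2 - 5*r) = 2*r^2 - 7*r - 48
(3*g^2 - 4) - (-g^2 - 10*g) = 4*g^2 + 10*g - 4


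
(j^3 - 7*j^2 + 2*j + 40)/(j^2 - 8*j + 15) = (j^2 - 2*j - 8)/(j - 3)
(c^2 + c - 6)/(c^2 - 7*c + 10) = (c + 3)/(c - 5)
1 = 1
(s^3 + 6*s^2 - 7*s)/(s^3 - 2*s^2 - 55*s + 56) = s/(s - 8)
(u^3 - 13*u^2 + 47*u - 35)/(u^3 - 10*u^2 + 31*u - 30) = (u^2 - 8*u + 7)/(u^2 - 5*u + 6)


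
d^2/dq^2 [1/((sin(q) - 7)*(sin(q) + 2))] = (-4*sin(q)^4 + 15*sin(q)^3 - 75*sin(q)^2 + 40*sin(q) + 78)/((sin(q) - 7)^3*(sin(q) + 2)^3)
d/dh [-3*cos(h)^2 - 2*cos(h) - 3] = 2*(3*cos(h) + 1)*sin(h)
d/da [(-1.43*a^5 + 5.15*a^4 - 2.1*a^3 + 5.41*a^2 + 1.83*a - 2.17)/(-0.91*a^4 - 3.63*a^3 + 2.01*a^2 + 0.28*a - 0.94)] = (1.3013*a^8 + 10.3818*a^7 - 29.2284*a^6 + 28.9476*a^5 + 31.4602*a^4 - 15.153*a^3 - 19.8728*a^2 - 1.4474*a - 1.1126)/(0.8281*a^8 + 6.6066*a^7 + 9.5187*a^6 - 15.1022*a^5 + 3.7181*a^4 + 7.95*a^3 - 3.7004*a^2 - 0.5264*a + 0.8836)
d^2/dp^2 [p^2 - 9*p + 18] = 2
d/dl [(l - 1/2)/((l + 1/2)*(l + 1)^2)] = 2*(-4*l^2 + 2*l + 3)/(4*l^5 + 16*l^4 + 25*l^3 + 19*l^2 + 7*l + 1)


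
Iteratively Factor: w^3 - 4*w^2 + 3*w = (w)*(w^2 - 4*w + 3) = w*(w - 1)*(w - 3)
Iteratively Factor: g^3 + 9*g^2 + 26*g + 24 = (g + 4)*(g^2 + 5*g + 6) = (g + 3)*(g + 4)*(g + 2)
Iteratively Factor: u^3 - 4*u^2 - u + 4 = (u - 1)*(u^2 - 3*u - 4) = (u - 4)*(u - 1)*(u + 1)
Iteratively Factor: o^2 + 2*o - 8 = (o + 4)*(o - 2)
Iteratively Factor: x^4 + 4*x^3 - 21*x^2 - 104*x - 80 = (x - 5)*(x^3 + 9*x^2 + 24*x + 16) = (x - 5)*(x + 4)*(x^2 + 5*x + 4) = (x - 5)*(x + 4)^2*(x + 1)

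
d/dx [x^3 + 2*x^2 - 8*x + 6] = 3*x^2 + 4*x - 8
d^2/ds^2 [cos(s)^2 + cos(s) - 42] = -cos(s) - 2*cos(2*s)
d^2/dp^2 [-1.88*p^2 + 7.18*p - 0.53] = -3.76000000000000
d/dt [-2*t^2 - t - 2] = -4*t - 1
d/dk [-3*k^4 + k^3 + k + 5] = -12*k^3 + 3*k^2 + 1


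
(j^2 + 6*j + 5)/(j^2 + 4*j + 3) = (j + 5)/(j + 3)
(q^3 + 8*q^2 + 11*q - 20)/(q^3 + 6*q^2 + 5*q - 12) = (q + 5)/(q + 3)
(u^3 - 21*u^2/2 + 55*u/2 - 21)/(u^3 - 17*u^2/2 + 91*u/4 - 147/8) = 4*(u^2 - 9*u + 14)/(4*u^2 - 28*u + 49)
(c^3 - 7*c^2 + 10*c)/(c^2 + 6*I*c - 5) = c*(c^2 - 7*c + 10)/(c^2 + 6*I*c - 5)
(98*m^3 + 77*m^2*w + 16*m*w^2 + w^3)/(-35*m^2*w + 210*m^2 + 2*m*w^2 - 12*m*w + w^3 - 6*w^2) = (14*m^2 + 9*m*w + w^2)/(-5*m*w + 30*m + w^2 - 6*w)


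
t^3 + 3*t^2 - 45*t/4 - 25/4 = (t - 5/2)*(t + 1/2)*(t + 5)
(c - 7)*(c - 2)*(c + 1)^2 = c^4 - 7*c^3 - 3*c^2 + 19*c + 14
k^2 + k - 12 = (k - 3)*(k + 4)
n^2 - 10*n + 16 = (n - 8)*(n - 2)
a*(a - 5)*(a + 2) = a^3 - 3*a^2 - 10*a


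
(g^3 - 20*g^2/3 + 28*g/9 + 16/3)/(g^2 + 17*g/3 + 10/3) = (g^2 - 22*g/3 + 8)/(g + 5)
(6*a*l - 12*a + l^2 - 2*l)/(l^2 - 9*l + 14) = (6*a + l)/(l - 7)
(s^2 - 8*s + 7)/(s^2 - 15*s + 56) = (s - 1)/(s - 8)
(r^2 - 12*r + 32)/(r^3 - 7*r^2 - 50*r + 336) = (r - 4)/(r^2 + r - 42)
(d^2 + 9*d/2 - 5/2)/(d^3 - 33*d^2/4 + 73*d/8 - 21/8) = 4*(d + 5)/(4*d^2 - 31*d + 21)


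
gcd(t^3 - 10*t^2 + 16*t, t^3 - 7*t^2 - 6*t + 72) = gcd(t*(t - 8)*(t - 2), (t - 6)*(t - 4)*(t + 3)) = 1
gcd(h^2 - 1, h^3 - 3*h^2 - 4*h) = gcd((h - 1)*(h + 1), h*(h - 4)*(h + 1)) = h + 1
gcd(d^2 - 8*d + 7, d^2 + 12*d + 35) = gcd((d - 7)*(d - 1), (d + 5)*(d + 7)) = 1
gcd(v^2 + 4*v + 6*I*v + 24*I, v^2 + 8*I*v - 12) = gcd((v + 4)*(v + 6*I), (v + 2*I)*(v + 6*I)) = v + 6*I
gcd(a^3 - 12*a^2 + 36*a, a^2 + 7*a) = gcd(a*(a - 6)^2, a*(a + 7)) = a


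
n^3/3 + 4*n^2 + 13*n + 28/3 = (n/3 + 1/3)*(n + 4)*(n + 7)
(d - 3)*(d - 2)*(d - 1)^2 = d^4 - 7*d^3 + 17*d^2 - 17*d + 6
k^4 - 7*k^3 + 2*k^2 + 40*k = k*(k - 5)*(k - 4)*(k + 2)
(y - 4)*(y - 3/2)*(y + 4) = y^3 - 3*y^2/2 - 16*y + 24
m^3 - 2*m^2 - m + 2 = (m - 2)*(m - 1)*(m + 1)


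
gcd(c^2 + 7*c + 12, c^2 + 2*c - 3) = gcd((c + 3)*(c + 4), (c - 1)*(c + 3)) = c + 3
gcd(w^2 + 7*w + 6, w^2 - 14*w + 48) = 1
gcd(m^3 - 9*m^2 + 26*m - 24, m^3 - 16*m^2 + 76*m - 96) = m - 2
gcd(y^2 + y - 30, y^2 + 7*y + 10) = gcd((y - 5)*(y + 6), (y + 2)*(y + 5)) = 1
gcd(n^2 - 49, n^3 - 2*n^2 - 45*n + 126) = n + 7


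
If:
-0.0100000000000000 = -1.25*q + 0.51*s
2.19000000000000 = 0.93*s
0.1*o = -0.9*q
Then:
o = -8.72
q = 0.97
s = 2.35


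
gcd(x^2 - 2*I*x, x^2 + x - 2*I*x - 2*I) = x - 2*I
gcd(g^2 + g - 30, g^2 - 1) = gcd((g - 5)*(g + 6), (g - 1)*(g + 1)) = 1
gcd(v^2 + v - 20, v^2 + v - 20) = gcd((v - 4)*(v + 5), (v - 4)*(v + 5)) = v^2 + v - 20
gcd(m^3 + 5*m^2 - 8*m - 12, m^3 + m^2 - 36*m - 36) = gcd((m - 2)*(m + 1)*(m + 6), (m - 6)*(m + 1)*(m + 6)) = m^2 + 7*m + 6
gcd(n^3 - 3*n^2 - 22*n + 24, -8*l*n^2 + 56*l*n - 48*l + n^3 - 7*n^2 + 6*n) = n^2 - 7*n + 6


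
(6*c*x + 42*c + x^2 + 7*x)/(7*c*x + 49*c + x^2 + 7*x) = (6*c + x)/(7*c + x)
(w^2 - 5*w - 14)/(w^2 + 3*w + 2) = (w - 7)/(w + 1)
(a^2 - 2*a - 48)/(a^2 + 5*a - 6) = (a - 8)/(a - 1)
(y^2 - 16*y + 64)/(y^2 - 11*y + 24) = (y - 8)/(y - 3)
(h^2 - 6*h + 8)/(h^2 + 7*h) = (h^2 - 6*h + 8)/(h*(h + 7))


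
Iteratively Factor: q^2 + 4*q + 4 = (q + 2)*(q + 2)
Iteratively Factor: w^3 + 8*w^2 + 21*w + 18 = (w + 3)*(w^2 + 5*w + 6) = (w + 3)^2*(w + 2)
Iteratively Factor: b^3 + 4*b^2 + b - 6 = (b - 1)*(b^2 + 5*b + 6) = (b - 1)*(b + 3)*(b + 2)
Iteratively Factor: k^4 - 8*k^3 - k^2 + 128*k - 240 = (k - 4)*(k^3 - 4*k^2 - 17*k + 60) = (k - 5)*(k - 4)*(k^2 + k - 12) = (k - 5)*(k - 4)*(k - 3)*(k + 4)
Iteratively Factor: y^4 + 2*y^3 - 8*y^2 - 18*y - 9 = (y - 3)*(y^3 + 5*y^2 + 7*y + 3) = (y - 3)*(y + 1)*(y^2 + 4*y + 3) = (y - 3)*(y + 1)^2*(y + 3)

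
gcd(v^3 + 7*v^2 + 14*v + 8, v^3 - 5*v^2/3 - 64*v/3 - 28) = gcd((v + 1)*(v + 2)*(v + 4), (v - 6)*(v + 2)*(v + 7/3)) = v + 2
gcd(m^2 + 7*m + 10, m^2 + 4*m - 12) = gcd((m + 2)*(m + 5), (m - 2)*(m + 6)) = 1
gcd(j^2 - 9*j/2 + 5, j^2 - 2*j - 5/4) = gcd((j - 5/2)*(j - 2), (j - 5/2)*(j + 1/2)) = j - 5/2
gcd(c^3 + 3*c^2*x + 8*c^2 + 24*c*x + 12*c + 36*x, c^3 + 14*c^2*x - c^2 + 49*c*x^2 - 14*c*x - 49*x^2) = 1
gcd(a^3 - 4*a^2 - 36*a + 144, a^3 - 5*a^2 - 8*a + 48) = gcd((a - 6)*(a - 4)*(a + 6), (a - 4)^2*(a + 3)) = a - 4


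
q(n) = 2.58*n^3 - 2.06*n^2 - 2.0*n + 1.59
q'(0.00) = -2.00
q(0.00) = 1.59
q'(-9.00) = 662.02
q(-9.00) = -2028.09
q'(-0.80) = 6.25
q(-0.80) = 0.55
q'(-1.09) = 11.69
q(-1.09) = -2.02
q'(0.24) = -2.54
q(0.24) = 1.03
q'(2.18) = 25.80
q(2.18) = 14.17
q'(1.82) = 16.14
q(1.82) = 6.68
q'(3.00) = 55.30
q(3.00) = 46.71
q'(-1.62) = 24.99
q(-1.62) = -11.55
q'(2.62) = 40.34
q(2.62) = 28.61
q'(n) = 7.74*n^2 - 4.12*n - 2.0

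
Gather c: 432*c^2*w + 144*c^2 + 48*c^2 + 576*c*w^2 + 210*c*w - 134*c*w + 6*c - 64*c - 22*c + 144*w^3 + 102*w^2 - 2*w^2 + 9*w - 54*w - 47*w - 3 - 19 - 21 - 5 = c^2*(432*w + 192) + c*(576*w^2 + 76*w - 80) + 144*w^3 + 100*w^2 - 92*w - 48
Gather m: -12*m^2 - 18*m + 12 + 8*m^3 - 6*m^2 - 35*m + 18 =8*m^3 - 18*m^2 - 53*m + 30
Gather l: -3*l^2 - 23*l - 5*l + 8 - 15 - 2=-3*l^2 - 28*l - 9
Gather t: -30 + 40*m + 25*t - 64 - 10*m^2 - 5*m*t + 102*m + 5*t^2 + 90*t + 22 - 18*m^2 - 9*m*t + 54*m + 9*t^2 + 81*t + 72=-28*m^2 + 196*m + 14*t^2 + t*(196 - 14*m)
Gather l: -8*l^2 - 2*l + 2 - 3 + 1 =-8*l^2 - 2*l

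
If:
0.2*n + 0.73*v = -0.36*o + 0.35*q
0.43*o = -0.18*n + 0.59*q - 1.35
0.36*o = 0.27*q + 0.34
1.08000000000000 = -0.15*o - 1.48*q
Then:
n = -10.90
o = 0.37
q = -0.77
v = 2.44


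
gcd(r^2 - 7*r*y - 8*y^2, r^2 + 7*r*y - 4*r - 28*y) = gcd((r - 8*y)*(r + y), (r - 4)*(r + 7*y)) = 1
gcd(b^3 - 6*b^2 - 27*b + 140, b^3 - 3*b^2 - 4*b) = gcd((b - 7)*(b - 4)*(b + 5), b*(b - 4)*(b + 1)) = b - 4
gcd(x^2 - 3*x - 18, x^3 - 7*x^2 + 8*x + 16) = 1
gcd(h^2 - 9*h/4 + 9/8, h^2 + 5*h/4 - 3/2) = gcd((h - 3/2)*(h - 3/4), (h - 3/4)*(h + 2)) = h - 3/4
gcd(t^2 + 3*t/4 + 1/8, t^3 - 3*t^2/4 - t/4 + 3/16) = t + 1/2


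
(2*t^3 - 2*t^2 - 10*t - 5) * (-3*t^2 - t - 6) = -6*t^5 + 4*t^4 + 20*t^3 + 37*t^2 + 65*t + 30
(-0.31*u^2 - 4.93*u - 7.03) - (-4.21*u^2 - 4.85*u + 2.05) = 3.9*u^2 - 0.0800000000000001*u - 9.08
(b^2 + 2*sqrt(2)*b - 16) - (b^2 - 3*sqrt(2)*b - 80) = 5*sqrt(2)*b + 64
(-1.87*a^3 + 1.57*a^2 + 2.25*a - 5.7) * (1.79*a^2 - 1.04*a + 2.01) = -3.3473*a^5 + 4.7551*a^4 - 1.364*a^3 - 9.3873*a^2 + 10.4505*a - 11.457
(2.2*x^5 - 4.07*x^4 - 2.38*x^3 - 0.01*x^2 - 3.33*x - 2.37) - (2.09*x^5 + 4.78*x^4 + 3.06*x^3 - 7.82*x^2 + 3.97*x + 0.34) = 0.11*x^5 - 8.85*x^4 - 5.44*x^3 + 7.81*x^2 - 7.3*x - 2.71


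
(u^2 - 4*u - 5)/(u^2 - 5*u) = (u + 1)/u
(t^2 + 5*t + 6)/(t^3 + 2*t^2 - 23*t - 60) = (t + 2)/(t^2 - t - 20)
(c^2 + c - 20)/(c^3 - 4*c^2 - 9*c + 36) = (c + 5)/(c^2 - 9)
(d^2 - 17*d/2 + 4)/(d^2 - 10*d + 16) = (d - 1/2)/(d - 2)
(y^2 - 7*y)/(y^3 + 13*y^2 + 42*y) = (y - 7)/(y^2 + 13*y + 42)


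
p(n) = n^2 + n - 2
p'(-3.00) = -5.00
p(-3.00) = 4.00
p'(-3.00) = -5.00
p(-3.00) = 4.00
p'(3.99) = 8.98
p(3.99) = 17.91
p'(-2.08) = -3.16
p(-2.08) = 0.25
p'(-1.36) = -1.72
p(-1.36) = -1.51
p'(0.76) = 2.52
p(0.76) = -0.66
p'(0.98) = 2.96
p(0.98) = -0.06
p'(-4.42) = -7.84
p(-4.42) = 13.12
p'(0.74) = 2.48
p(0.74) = -0.71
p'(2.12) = 5.24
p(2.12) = 4.61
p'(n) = 2*n + 1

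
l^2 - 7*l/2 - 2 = (l - 4)*(l + 1/2)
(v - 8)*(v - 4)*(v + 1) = v^3 - 11*v^2 + 20*v + 32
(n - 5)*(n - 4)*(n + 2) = n^3 - 7*n^2 + 2*n + 40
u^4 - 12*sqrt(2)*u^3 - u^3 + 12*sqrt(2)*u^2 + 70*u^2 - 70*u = u*(u - 1)*(u - 7*sqrt(2))*(u - 5*sqrt(2))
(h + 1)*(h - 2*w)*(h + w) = h^3 - h^2*w + h^2 - 2*h*w^2 - h*w - 2*w^2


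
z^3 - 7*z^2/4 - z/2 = z*(z - 2)*(z + 1/4)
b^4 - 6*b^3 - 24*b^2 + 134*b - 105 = (b - 7)*(b - 3)*(b - 1)*(b + 5)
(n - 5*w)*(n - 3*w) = n^2 - 8*n*w + 15*w^2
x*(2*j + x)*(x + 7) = 2*j*x^2 + 14*j*x + x^3 + 7*x^2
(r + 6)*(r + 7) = r^2 + 13*r + 42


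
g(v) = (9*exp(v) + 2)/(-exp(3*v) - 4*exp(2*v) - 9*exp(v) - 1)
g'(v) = (9*exp(v) + 2)*(3*exp(3*v) + 8*exp(2*v) + 9*exp(v))/(-exp(3*v) - 4*exp(2*v) - 9*exp(v) - 1)^2 + 9*exp(v)/(-exp(3*v) - 4*exp(2*v) - 9*exp(v) - 1) = (18*exp(3*v) + 42*exp(2*v) + 16*exp(v) + 9)*exp(v)/(exp(6*v) + 8*exp(5*v) + 34*exp(4*v) + 74*exp(3*v) + 89*exp(2*v) + 18*exp(v) + 1)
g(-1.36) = -1.20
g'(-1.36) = 0.32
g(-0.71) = -0.99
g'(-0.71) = 0.34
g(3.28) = -0.01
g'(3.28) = 0.02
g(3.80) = -0.00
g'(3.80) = 0.01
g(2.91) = -0.02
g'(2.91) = 0.04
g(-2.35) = -1.51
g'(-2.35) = 0.29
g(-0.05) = -0.75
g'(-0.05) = 0.37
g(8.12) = -0.00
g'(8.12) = 0.00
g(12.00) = 0.00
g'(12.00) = 0.00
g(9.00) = 0.00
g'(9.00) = 0.00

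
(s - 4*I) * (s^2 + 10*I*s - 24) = s^3 + 6*I*s^2 + 16*s + 96*I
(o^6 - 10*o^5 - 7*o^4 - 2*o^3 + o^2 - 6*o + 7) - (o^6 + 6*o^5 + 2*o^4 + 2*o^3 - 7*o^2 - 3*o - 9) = -16*o^5 - 9*o^4 - 4*o^3 + 8*o^2 - 3*o + 16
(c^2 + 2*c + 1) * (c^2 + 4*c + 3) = c^4 + 6*c^3 + 12*c^2 + 10*c + 3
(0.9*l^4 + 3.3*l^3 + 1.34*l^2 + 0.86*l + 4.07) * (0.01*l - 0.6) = 0.009*l^5 - 0.507*l^4 - 1.9666*l^3 - 0.7954*l^2 - 0.4753*l - 2.442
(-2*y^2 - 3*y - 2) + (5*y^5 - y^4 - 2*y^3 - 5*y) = 5*y^5 - y^4 - 2*y^3 - 2*y^2 - 8*y - 2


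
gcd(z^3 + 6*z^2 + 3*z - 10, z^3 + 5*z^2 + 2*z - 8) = z^2 + z - 2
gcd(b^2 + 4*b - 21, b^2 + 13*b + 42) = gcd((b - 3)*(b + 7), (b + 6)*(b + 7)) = b + 7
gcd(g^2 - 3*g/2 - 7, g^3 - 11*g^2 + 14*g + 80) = g + 2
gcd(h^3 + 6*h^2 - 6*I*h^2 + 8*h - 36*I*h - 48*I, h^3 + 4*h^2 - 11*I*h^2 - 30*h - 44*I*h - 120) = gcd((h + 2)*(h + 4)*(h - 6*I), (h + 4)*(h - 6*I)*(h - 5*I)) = h^2 + h*(4 - 6*I) - 24*I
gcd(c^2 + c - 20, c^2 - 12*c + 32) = c - 4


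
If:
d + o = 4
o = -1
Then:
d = 5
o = -1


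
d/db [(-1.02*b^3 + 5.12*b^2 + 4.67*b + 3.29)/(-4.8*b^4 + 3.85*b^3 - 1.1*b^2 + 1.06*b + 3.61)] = (-4.896*b^6 + 49.152*b^5 + 48.658*b^4 + 25.0466*b^3 - 38.4819*b^2 + 44.2044*b + 13.3713)/(23.04*b^8 - 36.96*b^7 + 25.3825*b^6 - 18.646*b^5 - 25.284*b^4 + 25.465*b^3 - 6.8184*b^2 + 7.6532*b + 13.0321)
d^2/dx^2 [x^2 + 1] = 2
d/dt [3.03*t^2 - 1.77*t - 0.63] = 6.06*t - 1.77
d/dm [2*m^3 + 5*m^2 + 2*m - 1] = 6*m^2 + 10*m + 2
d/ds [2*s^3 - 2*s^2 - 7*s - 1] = 6*s^2 - 4*s - 7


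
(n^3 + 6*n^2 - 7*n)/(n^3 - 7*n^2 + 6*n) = (n + 7)/(n - 6)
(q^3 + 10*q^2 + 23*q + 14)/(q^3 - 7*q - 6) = (q + 7)/(q - 3)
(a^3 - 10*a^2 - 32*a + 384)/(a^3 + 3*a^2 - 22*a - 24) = (a^2 - 16*a + 64)/(a^2 - 3*a - 4)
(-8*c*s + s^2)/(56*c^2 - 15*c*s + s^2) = s/(-7*c + s)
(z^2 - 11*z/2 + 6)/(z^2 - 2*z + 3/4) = 2*(z - 4)/(2*z - 1)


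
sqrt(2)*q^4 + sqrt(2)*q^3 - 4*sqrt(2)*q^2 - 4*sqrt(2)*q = q*(q - 2)*(q + 2)*(sqrt(2)*q + sqrt(2))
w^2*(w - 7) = w^3 - 7*w^2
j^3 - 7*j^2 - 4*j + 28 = (j - 7)*(j - 2)*(j + 2)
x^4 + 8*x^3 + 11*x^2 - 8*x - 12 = (x - 1)*(x + 1)*(x + 2)*(x + 6)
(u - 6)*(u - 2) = u^2 - 8*u + 12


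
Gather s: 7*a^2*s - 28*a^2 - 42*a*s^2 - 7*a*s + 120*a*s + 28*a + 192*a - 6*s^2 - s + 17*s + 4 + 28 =-28*a^2 + 220*a + s^2*(-42*a - 6) + s*(7*a^2 + 113*a + 16) + 32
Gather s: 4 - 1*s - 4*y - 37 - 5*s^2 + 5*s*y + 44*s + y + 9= -5*s^2 + s*(5*y + 43) - 3*y - 24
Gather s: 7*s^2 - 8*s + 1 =7*s^2 - 8*s + 1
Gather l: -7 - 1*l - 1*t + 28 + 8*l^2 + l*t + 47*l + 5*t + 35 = 8*l^2 + l*(t + 46) + 4*t + 56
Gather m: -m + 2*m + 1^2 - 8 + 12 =m + 5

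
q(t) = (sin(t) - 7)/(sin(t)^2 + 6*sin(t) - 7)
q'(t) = (-2*sin(t)*cos(t) - 6*cos(t))*(sin(t) - 7)/(sin(t)^2 + 6*sin(t) - 7)^2 + cos(t)/(sin(t)^2 + 6*sin(t) - 7) = (14*sin(t) + cos(t)^2 + 34)*cos(t)/(sin(t)^2 + 6*sin(t) - 7)^2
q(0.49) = 1.65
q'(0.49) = 2.33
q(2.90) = 1.23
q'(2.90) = -1.23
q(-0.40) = 0.80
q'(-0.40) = 0.32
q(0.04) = 1.03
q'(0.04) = 0.78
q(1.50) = 299.62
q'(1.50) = 8454.52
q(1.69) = 105.91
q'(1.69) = -1771.13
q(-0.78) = 0.72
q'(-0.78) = 0.15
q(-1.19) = 0.68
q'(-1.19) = 0.06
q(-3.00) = 0.91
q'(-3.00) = -0.53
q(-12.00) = 1.85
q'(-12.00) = 2.92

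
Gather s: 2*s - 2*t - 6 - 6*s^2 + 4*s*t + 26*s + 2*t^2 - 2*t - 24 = -6*s^2 + s*(4*t + 28) + 2*t^2 - 4*t - 30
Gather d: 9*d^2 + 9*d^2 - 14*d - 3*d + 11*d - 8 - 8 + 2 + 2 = 18*d^2 - 6*d - 12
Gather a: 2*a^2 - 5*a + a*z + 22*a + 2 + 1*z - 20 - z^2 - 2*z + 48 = 2*a^2 + a*(z + 17) - z^2 - z + 30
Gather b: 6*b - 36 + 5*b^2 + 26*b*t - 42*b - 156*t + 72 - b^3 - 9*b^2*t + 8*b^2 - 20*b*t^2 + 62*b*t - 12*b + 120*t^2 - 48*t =-b^3 + b^2*(13 - 9*t) + b*(-20*t^2 + 88*t - 48) + 120*t^2 - 204*t + 36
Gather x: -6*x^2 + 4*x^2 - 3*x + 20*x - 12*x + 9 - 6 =-2*x^2 + 5*x + 3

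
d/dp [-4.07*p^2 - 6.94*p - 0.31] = -8.14*p - 6.94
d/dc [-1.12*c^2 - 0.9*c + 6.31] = -2.24*c - 0.9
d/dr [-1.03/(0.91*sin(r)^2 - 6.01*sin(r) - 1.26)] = (1.8746*sin(r) - 6.1903)*cos(r)/(-0.91*sin(r)^2 + 6.01*sin(r) + 1.26)^2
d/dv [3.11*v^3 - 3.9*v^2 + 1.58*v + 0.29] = 9.33*v^2 - 7.8*v + 1.58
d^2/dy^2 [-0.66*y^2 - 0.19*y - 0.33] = -1.32000000000000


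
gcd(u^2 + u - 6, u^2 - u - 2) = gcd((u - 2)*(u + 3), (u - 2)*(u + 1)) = u - 2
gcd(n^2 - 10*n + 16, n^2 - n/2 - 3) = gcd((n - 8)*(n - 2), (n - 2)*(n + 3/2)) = n - 2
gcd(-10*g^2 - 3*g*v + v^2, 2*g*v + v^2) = 2*g + v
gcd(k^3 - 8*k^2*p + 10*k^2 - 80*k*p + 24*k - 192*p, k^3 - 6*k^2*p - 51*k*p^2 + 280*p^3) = -k + 8*p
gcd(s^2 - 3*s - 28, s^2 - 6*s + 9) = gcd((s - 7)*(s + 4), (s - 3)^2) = 1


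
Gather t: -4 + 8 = 4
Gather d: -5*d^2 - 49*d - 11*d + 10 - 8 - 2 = -5*d^2 - 60*d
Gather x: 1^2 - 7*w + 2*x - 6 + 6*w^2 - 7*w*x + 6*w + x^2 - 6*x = 6*w^2 - w + x^2 + x*(-7*w - 4) - 5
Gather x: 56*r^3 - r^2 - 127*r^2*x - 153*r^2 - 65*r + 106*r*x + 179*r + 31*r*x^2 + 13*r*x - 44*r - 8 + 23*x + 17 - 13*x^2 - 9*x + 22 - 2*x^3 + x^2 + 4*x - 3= 56*r^3 - 154*r^2 + 70*r - 2*x^3 + x^2*(31*r - 12) + x*(-127*r^2 + 119*r + 18) + 28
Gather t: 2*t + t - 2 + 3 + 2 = 3*t + 3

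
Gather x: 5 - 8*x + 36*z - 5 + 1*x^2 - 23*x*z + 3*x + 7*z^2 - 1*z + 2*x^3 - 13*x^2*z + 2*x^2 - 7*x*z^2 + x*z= 2*x^3 + x^2*(3 - 13*z) + x*(-7*z^2 - 22*z - 5) + 7*z^2 + 35*z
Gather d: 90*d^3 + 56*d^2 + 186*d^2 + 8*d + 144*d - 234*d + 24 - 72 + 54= 90*d^3 + 242*d^2 - 82*d + 6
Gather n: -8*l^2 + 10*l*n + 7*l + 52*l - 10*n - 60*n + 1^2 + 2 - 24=-8*l^2 + 59*l + n*(10*l - 70) - 21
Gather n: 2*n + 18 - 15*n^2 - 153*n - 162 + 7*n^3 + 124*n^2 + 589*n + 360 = 7*n^3 + 109*n^2 + 438*n + 216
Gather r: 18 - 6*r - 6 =12 - 6*r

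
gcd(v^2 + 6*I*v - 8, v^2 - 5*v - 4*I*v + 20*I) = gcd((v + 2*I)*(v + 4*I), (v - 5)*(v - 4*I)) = 1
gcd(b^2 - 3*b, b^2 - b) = b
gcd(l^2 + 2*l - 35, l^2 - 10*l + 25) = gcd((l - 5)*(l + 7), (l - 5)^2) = l - 5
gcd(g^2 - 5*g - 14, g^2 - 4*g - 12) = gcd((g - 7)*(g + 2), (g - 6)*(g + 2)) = g + 2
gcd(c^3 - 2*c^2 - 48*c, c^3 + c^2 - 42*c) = c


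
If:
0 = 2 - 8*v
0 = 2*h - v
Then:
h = 1/8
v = 1/4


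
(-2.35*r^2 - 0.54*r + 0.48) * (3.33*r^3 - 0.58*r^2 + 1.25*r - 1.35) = -7.8255*r^5 - 0.4352*r^4 - 1.0259*r^3 + 2.2191*r^2 + 1.329*r - 0.648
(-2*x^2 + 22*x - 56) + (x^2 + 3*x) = -x^2 + 25*x - 56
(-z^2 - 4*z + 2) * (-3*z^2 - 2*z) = 3*z^4 + 14*z^3 + 2*z^2 - 4*z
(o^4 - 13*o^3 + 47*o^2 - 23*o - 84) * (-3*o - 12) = -3*o^5 + 27*o^4 + 15*o^3 - 495*o^2 + 528*o + 1008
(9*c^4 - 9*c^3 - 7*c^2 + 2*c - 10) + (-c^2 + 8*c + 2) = 9*c^4 - 9*c^3 - 8*c^2 + 10*c - 8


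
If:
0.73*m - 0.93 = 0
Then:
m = 1.27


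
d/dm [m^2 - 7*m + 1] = 2*m - 7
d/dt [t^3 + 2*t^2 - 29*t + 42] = 3*t^2 + 4*t - 29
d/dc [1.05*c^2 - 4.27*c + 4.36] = 2.1*c - 4.27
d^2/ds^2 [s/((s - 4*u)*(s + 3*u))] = 2*(s^3 + 36*s*u^2 - 12*u^3)/(s^6 - 3*s^5*u - 33*s^4*u^2 + 71*s^3*u^3 + 396*s^2*u^4 - 432*s*u^5 - 1728*u^6)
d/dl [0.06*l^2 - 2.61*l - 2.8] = 0.12*l - 2.61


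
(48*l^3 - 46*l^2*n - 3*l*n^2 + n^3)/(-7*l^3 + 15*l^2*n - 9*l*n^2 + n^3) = (-48*l^2 - 2*l*n + n^2)/(7*l^2 - 8*l*n + n^2)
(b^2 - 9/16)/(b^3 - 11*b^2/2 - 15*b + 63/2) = (16*b^2 - 9)/(8*(2*b^3 - 11*b^2 - 30*b + 63))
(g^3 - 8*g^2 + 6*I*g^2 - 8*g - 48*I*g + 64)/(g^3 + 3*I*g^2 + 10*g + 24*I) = (g - 8)/(g - 3*I)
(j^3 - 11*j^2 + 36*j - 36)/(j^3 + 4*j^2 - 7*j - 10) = (j^2 - 9*j + 18)/(j^2 + 6*j + 5)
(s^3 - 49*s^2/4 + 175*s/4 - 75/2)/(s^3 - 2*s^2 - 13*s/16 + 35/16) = 4*(s^2 - 11*s + 30)/(4*s^2 - 3*s - 7)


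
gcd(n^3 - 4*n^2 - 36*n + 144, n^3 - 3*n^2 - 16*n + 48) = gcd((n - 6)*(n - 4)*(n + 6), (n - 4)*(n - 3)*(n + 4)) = n - 4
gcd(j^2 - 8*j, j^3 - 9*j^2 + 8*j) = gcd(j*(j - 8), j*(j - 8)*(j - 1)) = j^2 - 8*j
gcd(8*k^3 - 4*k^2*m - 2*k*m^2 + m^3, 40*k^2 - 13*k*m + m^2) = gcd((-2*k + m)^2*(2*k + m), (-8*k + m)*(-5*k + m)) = 1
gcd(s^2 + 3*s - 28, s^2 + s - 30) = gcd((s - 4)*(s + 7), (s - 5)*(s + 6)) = 1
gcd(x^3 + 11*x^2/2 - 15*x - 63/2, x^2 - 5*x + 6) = x - 3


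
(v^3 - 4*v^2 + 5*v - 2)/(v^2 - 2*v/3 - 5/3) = 3*(-v^3 + 4*v^2 - 5*v + 2)/(-3*v^2 + 2*v + 5)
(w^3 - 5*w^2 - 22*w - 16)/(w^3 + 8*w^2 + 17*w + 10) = (w - 8)/(w + 5)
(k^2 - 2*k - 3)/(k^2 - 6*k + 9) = (k + 1)/(k - 3)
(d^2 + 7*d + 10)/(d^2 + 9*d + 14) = (d + 5)/(d + 7)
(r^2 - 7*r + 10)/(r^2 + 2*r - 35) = (r - 2)/(r + 7)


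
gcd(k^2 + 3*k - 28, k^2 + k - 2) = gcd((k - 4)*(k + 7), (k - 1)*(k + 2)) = 1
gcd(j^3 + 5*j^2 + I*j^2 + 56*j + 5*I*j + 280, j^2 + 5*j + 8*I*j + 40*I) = j^2 + j*(5 + 8*I) + 40*I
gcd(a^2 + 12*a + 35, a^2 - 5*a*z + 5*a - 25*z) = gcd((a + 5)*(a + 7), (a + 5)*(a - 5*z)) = a + 5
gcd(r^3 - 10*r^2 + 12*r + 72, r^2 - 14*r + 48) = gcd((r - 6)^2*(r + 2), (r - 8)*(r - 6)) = r - 6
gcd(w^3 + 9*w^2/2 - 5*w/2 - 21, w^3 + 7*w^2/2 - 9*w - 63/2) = w^2 + 13*w/2 + 21/2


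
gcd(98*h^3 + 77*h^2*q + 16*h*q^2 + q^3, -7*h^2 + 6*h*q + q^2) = 7*h + q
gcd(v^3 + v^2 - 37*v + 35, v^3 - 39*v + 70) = v^2 + 2*v - 35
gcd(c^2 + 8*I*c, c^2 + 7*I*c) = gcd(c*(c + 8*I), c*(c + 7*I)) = c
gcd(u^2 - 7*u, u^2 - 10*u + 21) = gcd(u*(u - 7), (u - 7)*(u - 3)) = u - 7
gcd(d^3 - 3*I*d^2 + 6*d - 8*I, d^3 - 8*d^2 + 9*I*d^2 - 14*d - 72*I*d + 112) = d + 2*I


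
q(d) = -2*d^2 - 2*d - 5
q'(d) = -4*d - 2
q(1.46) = -12.18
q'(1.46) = -7.84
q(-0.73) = -4.61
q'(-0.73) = 0.92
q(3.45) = -35.70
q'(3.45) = -15.80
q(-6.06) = -66.33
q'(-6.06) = 22.24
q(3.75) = -40.62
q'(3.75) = -17.00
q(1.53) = -12.74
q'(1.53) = -8.12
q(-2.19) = -10.21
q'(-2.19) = 6.76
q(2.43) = -21.67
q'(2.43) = -11.72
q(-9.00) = -149.00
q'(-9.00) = 34.00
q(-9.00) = -149.00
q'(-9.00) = 34.00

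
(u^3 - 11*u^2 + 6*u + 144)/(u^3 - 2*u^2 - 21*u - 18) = (u - 8)/(u + 1)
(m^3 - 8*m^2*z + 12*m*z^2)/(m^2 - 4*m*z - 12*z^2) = m*(m - 2*z)/(m + 2*z)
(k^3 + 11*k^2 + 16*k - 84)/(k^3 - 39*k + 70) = (k + 6)/(k - 5)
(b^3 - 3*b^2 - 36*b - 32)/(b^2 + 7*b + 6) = (b^2 - 4*b - 32)/(b + 6)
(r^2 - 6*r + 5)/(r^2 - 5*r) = (r - 1)/r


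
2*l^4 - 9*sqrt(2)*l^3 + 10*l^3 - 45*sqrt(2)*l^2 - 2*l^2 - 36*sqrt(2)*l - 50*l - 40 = (l + 4)*(l - 5*sqrt(2))*(sqrt(2)*l + 1)*(sqrt(2)*l + sqrt(2))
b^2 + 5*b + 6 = (b + 2)*(b + 3)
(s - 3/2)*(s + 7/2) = s^2 + 2*s - 21/4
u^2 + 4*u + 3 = (u + 1)*(u + 3)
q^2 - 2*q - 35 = (q - 7)*(q + 5)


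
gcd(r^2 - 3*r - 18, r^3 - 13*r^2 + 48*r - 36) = r - 6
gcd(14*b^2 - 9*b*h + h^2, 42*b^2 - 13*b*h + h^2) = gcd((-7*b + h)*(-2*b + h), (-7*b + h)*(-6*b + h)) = 7*b - h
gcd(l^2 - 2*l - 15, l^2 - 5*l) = l - 5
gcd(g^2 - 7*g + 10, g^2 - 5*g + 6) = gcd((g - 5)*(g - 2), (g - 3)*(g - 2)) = g - 2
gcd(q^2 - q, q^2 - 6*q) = q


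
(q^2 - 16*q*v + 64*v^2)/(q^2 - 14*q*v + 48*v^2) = (q - 8*v)/(q - 6*v)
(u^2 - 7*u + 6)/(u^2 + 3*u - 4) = (u - 6)/(u + 4)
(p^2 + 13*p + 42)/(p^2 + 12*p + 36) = (p + 7)/(p + 6)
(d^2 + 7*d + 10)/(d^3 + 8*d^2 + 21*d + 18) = (d + 5)/(d^2 + 6*d + 9)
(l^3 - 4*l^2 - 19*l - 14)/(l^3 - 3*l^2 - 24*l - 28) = (l + 1)/(l + 2)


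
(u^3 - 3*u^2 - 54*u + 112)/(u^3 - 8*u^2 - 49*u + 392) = (u - 2)/(u - 7)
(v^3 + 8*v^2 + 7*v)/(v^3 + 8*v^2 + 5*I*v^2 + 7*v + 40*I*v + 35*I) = v/(v + 5*I)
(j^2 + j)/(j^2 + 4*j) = (j + 1)/(j + 4)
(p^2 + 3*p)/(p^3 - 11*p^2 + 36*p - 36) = p*(p + 3)/(p^3 - 11*p^2 + 36*p - 36)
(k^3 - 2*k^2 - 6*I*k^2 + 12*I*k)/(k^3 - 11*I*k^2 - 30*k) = (k - 2)/(k - 5*I)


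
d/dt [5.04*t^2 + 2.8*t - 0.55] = 10.08*t + 2.8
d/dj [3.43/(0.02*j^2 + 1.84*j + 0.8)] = (-0.1372*j - 6.3112)/(0.02*j^2 + 1.84*j + 0.8)^2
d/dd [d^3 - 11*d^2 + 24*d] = 3*d^2 - 22*d + 24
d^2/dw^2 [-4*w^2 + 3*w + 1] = -8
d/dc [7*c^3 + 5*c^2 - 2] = c*(21*c + 10)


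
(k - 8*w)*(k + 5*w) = k^2 - 3*k*w - 40*w^2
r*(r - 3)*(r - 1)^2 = r^4 - 5*r^3 + 7*r^2 - 3*r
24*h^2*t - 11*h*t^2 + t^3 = t*(-8*h + t)*(-3*h + t)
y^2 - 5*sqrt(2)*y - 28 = (y - 7*sqrt(2))*(y + 2*sqrt(2))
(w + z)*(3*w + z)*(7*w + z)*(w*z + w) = 21*w^4*z + 21*w^4 + 31*w^3*z^2 + 31*w^3*z + 11*w^2*z^3 + 11*w^2*z^2 + w*z^4 + w*z^3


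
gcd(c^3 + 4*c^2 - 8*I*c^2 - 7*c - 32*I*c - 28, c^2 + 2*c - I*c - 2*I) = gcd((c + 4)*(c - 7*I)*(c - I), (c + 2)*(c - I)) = c - I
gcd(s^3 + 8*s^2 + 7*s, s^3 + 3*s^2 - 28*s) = s^2 + 7*s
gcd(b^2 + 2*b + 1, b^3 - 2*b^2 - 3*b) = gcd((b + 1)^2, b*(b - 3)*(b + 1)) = b + 1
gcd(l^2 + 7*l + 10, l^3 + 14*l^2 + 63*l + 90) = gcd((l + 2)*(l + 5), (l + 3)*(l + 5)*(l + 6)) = l + 5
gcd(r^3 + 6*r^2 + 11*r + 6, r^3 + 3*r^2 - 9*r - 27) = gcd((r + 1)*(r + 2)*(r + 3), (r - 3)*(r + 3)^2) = r + 3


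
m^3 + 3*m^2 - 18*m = m*(m - 3)*(m + 6)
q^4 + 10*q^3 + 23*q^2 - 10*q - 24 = (q - 1)*(q + 1)*(q + 4)*(q + 6)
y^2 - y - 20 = (y - 5)*(y + 4)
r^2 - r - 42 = (r - 7)*(r + 6)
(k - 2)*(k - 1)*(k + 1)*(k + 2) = k^4 - 5*k^2 + 4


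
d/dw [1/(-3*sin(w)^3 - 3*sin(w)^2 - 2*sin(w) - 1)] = (9*sin(w)^2 + 6*sin(w) + 2)*cos(w)/(3*sin(w)^3 + 3*sin(w)^2 + 2*sin(w) + 1)^2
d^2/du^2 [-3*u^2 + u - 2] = -6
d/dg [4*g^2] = 8*g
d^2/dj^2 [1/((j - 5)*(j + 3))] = 2*((j - 5)^2 + (j - 5)*(j + 3) + (j + 3)^2)/((j - 5)^3*(j + 3)^3)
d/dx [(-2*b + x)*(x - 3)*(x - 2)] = -4*b*x + 10*b + 3*x^2 - 10*x + 6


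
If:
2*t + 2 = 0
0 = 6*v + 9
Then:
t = -1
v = -3/2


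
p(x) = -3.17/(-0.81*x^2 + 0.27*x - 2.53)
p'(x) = -3.17*(1.62*x - 0.27)/(-0.81*x^2 + 0.27*x - 2.53)^2 = (0.8559 - 5.1354*x)/(0.81*x^2 - 0.27*x + 2.53)^2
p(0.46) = 1.23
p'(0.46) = -0.23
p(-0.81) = 0.97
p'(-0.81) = 0.47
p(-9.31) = 0.04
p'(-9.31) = 0.01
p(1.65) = 0.74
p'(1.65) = -0.41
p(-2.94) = 0.31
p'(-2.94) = 0.15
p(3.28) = 0.31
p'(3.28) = -0.15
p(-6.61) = 0.08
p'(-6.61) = 0.02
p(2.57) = 0.44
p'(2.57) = -0.24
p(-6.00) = 0.10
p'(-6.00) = 0.03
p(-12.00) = 0.03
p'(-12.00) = 0.00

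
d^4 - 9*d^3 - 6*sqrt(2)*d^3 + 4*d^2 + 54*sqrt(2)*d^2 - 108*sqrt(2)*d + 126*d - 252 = (d - 6)*(d - 3)*(d - 7*sqrt(2))*(d + sqrt(2))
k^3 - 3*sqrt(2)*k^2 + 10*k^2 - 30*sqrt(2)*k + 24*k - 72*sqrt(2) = (k + 4)*(k + 6)*(k - 3*sqrt(2))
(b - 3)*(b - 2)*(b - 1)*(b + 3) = b^4 - 3*b^3 - 7*b^2 + 27*b - 18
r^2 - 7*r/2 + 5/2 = (r - 5/2)*(r - 1)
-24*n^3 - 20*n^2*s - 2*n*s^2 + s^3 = (-6*n + s)*(2*n + s)^2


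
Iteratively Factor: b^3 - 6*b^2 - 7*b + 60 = (b - 4)*(b^2 - 2*b - 15) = (b - 4)*(b + 3)*(b - 5)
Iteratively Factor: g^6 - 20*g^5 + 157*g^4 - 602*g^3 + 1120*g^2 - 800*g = (g - 4)*(g^5 - 16*g^4 + 93*g^3 - 230*g^2 + 200*g) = (g - 4)*(g - 2)*(g^4 - 14*g^3 + 65*g^2 - 100*g) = g*(g - 4)*(g - 2)*(g^3 - 14*g^2 + 65*g - 100) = g*(g - 4)^2*(g - 2)*(g^2 - 10*g + 25) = g*(g - 5)*(g - 4)^2*(g - 2)*(g - 5)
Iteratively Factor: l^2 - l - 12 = (l + 3)*(l - 4)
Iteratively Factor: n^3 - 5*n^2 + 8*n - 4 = (n - 2)*(n^2 - 3*n + 2) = (n - 2)^2*(n - 1)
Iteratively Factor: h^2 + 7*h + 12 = (h + 4)*(h + 3)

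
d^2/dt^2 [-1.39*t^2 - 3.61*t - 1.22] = -2.78000000000000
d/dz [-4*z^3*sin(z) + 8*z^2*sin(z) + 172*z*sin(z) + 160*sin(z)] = -4*z^3*cos(z) - 12*z^2*sin(z) + 8*z^2*cos(z) + 16*z*sin(z) + 172*z*cos(z) + 172*sin(z) + 160*cos(z)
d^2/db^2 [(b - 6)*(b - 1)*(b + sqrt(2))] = 6*b - 14 + 2*sqrt(2)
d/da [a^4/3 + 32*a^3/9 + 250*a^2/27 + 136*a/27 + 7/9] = 4*a^3/3 + 32*a^2/3 + 500*a/27 + 136/27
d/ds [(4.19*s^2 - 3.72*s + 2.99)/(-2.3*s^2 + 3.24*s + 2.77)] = (5.0196*s^2 + 36.9666*s - 19.992)/(5.29*s^4 - 14.904*s^3 - 2.2444*s^2 + 17.9496*s + 7.6729)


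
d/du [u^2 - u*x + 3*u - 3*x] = 2*u - x + 3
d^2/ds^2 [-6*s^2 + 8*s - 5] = -12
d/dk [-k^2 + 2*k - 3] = 2 - 2*k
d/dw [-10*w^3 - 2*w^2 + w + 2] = -30*w^2 - 4*w + 1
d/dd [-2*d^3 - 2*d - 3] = -6*d^2 - 2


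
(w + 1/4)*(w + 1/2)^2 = w^3 + 5*w^2/4 + w/2 + 1/16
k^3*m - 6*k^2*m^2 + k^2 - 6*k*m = k*(k - 6*m)*(k*m + 1)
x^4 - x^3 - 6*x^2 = x^2*(x - 3)*(x + 2)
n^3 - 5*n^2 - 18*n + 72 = (n - 6)*(n - 3)*(n + 4)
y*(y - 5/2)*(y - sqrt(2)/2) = y^3 - 5*y^2/2 - sqrt(2)*y^2/2 + 5*sqrt(2)*y/4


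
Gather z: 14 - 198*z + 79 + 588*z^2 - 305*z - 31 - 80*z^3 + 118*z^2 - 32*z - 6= -80*z^3 + 706*z^2 - 535*z + 56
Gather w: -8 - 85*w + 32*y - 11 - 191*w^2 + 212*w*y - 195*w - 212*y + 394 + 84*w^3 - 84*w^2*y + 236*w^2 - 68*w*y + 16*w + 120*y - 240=84*w^3 + w^2*(45 - 84*y) + w*(144*y - 264) - 60*y + 135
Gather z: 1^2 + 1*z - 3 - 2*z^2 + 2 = -2*z^2 + z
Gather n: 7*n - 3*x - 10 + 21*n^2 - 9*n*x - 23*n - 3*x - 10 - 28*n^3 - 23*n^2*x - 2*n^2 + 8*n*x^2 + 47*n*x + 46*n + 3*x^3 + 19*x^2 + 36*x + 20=-28*n^3 + n^2*(19 - 23*x) + n*(8*x^2 + 38*x + 30) + 3*x^3 + 19*x^2 + 30*x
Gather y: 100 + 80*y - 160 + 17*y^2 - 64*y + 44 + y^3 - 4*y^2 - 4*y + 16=y^3 + 13*y^2 + 12*y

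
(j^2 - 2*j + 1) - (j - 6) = j^2 - 3*j + 7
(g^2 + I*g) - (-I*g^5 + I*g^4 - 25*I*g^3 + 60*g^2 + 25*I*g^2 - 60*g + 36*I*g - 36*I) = I*g^5 - I*g^4 + 25*I*g^3 - 59*g^2 - 25*I*g^2 + 60*g - 35*I*g + 36*I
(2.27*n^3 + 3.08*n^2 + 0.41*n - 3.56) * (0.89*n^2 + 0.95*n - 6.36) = 2.0203*n^5 + 4.8977*n^4 - 11.1463*n^3 - 22.3677*n^2 - 5.9896*n + 22.6416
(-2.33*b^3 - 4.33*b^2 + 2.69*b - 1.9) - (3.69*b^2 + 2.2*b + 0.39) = -2.33*b^3 - 8.02*b^2 + 0.49*b - 2.29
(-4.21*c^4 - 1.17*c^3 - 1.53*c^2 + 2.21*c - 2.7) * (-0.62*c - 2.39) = 2.6102*c^5 + 10.7873*c^4 + 3.7449*c^3 + 2.2865*c^2 - 3.6079*c + 6.453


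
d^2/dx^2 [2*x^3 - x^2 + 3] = 12*x - 2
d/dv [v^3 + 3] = 3*v^2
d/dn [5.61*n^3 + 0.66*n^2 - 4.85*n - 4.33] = 16.83*n^2 + 1.32*n - 4.85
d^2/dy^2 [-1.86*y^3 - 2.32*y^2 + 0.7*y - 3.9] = -11.16*y - 4.64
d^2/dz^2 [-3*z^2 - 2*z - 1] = -6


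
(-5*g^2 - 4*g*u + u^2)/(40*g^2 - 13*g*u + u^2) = (g + u)/(-8*g + u)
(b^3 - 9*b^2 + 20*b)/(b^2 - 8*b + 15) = b*(b - 4)/(b - 3)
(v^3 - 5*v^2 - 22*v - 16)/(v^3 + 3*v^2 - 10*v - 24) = (v^2 - 7*v - 8)/(v^2 + v - 12)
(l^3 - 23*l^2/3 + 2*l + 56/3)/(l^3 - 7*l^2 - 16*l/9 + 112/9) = 3*(l - 2)/(3*l - 4)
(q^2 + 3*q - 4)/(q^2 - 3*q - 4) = (-q^2 - 3*q + 4)/(-q^2 + 3*q + 4)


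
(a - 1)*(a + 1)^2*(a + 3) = a^4 + 4*a^3 + 2*a^2 - 4*a - 3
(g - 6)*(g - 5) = g^2 - 11*g + 30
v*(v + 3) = v^2 + 3*v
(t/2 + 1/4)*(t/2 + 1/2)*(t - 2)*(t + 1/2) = t^4/4 - 11*t^2/16 - 9*t/16 - 1/8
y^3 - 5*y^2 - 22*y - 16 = (y - 8)*(y + 1)*(y + 2)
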